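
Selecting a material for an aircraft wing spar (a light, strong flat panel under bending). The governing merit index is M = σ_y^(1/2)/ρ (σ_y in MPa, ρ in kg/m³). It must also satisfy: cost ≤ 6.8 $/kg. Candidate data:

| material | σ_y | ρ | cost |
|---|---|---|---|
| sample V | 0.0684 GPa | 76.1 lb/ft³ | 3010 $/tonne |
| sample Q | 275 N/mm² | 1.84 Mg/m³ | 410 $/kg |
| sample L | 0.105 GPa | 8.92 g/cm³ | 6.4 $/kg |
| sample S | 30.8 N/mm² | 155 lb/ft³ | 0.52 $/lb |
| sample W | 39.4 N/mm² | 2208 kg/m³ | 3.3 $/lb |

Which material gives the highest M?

sample V

Screen on constraints: cost ≤ 6.8 $/kg. Survivors: sample V, sample L, sample S.
After converting to SI:
  sample V: σ_y = 68.40 MPa, ρ = 1219 kg/m³
  sample L: σ_y = 105.0 MPa, ρ = 8920 kg/m³
  sample S: σ_y = 30.80 MPa, ρ = 2483 kg/m³
  sample V: M = 6.78×10⁻³
  sample S: M = 2.24×10⁻³
  sample L: M = 1.15×10⁻³
The maximum is for sample V.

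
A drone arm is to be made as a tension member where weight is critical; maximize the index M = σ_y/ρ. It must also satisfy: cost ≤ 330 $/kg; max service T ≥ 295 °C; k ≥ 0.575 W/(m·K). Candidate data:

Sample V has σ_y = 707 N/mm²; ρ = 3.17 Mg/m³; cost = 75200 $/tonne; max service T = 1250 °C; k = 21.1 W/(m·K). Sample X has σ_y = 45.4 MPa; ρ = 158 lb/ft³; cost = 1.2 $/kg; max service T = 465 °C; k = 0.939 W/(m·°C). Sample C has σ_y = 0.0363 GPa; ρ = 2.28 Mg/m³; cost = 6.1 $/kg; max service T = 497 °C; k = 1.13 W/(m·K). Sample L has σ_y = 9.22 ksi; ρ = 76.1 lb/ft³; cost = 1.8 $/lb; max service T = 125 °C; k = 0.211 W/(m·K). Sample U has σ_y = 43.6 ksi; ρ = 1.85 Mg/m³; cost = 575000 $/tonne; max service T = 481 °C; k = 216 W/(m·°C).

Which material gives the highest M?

sample V

Screen on constraints: cost ≤ 330 $/kg; max service T ≥ 295 °C; k ≥ 0.575 W/(m·K). Survivors: sample V, sample X, sample C.
In SI units:
  sample V: σ_y = 707.0 MPa, ρ = 3170 kg/m³
  sample X: σ_y = 45.40 MPa, ρ = 2531 kg/m³
  sample C: σ_y = 36.30 MPa, ρ = 2280 kg/m³
  sample V: M = 223 kN·m/kg
  sample X: M = 17.9 kN·m/kg
  sample C: M = 15.9 kN·m/kg
Sample V ranks first.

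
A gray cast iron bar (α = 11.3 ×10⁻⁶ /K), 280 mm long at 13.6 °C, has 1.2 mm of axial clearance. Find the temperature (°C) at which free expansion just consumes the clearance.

393 °C

α·L₀·ΔT = 1.2 mm ⇒ ΔT = 1.2 / (11.3×10⁻⁶ × 280.0) = 379.3 K.
T = 13.6 + 379.3 = 392.9 °C.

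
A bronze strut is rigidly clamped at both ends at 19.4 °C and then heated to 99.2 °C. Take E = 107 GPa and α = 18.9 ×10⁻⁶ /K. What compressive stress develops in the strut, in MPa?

161 MPa

ΔT = 79.80 K. Constrained thermal stress σ = E·α·ΔT = 107.0×10³ MPa × 18.9×10⁻⁶ × 79.80 = 161 MPa (compressive).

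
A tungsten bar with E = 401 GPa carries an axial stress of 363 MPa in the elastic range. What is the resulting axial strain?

ε = σ/E = 363 / 401000 = 9.05×10⁻⁴.

9.05×10⁻⁴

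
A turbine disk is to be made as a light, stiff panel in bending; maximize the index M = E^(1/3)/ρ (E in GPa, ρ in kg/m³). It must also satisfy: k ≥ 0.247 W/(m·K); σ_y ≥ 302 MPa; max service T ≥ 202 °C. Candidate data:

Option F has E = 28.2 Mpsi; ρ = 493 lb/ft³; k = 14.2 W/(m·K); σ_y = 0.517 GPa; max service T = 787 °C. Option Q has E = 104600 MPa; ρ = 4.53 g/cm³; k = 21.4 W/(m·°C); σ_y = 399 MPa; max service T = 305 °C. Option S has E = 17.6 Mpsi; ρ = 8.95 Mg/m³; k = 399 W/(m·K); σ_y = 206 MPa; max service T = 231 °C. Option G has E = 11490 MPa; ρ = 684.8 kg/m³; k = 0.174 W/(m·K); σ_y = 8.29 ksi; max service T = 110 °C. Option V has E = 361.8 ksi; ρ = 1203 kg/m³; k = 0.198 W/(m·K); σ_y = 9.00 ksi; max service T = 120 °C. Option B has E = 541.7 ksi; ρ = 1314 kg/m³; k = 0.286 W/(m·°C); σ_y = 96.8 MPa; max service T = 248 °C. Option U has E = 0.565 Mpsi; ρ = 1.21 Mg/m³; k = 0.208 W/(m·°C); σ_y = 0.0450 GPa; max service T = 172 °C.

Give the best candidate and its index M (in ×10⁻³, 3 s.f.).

option Q, M = 1.04×10⁻³

Screen on constraints: k ≥ 0.247 W/(m·K); σ_y ≥ 302 MPa; max service T ≥ 202 °C. Survivors: option F, option Q.
Normalizing units and computing the index:
  option F: E = 194.4 GPa, ρ = 7897 kg/m³
  option Q: E = 104.6 GPa, ρ = 4530 kg/m³
  option Q: M = 1.04×10⁻³
  option F: M = 0.734×10⁻³
The maximum is for option Q.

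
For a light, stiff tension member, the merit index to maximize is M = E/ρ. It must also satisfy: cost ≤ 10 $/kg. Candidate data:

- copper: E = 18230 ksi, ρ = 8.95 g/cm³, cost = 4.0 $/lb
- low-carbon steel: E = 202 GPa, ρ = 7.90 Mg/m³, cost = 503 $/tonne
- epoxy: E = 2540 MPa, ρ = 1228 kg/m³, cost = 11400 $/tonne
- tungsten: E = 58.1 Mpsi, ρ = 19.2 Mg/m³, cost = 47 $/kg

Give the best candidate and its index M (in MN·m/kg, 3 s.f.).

Screen on constraints: cost ≤ 10 $/kg. Survivors: copper, low-carbon steel.
In SI units:
  copper: E = 125.7 GPa, ρ = 8950 kg/m³
  low-carbon steel: E = 202.0 GPa, ρ = 7900 kg/m³
  low-carbon steel: M = 25.6 MN·m/kg
  copper: M = 14.0 MN·m/kg
Low-carbon steel ranks first.

low-carbon steel, M = 25.6 MN·m/kg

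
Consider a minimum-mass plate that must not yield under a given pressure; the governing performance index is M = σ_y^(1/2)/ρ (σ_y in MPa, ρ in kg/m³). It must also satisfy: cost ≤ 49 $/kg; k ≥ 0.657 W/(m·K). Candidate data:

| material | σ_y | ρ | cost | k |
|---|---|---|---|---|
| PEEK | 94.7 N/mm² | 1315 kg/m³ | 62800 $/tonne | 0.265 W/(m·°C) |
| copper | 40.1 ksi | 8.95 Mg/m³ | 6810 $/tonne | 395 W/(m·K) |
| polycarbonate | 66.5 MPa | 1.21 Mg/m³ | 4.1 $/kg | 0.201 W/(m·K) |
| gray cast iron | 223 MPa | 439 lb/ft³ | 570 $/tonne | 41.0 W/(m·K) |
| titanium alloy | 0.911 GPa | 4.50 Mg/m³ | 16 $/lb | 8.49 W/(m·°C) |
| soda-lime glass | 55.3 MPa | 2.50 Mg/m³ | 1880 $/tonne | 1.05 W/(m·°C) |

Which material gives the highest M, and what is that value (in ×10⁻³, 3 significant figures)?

Screen on constraints: cost ≤ 49 $/kg; k ≥ 0.657 W/(m·K). Survivors: copper, gray cast iron, titanium alloy, soda-lime glass.
Putting every candidate on a common basis:
  copper: σ_y = 276.5 MPa, ρ = 8950 kg/m³
  gray cast iron: σ_y = 223.0 MPa, ρ = 7032 kg/m³
  titanium alloy: σ_y = 911.0 MPa, ρ = 4500 kg/m³
  soda-lime glass: σ_y = 55.30 MPa, ρ = 2500 kg/m³
  titanium alloy: M = 6.71×10⁻³
  soda-lime glass: M = 2.97×10⁻³
  gray cast iron: M = 2.12×10⁻³
  copper: M = 1.86×10⁻³
The maximum is for titanium alloy.

titanium alloy, M = 6.71×10⁻³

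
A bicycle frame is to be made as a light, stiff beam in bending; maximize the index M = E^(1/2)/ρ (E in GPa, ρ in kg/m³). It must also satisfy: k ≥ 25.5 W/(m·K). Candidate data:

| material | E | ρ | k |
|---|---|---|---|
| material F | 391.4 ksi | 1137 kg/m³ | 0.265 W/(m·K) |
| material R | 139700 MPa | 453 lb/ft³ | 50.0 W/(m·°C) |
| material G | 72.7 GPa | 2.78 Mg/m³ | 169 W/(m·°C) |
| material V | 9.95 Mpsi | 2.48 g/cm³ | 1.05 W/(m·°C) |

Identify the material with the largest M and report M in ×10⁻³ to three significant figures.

material G, M = 3.07×10⁻³

Screen on constraints: k ≥ 25.5 W/(m·K). Survivors: material R, material G.
Normalizing units and computing the index:
  material R: E = 139.7 GPa, ρ = 7256 kg/m³
  material G: E = 72.70 GPa, ρ = 2780 kg/m³
  material G: M = 3.07×10⁻³
  material R: M = 1.63×10⁻³
Highest index: material G.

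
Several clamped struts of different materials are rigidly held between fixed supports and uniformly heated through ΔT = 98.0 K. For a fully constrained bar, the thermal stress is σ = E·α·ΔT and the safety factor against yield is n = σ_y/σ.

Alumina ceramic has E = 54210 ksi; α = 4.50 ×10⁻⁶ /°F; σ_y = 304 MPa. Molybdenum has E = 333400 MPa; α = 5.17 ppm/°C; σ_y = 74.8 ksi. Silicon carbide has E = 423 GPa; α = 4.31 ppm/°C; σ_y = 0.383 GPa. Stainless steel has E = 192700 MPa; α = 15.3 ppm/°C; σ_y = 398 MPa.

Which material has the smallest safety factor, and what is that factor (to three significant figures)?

alumina ceramic, n = 1.02

With everything in SI (GPa, ×10⁻⁶/K, MPa):
  alumina ceramic: E = 373.8, α = 8.10, σ_y = 304.0 → σ = 297 MPa, n = 1.02
  molybdenum: E = 333.4, α = 5.17, σ_y = 515.7 → σ = 169 MPa, n = 3.05
  silicon carbide: E = 423.0, α = 4.31, σ_y = 383.0 → σ = 179 MPa, n = 2.14
  stainless steel: E = 192.7, α = 15.3, σ_y = 398.0 → σ = 289 MPa, n = 1.38
Alumina ceramic has the lowest safety factor, n = 1.02.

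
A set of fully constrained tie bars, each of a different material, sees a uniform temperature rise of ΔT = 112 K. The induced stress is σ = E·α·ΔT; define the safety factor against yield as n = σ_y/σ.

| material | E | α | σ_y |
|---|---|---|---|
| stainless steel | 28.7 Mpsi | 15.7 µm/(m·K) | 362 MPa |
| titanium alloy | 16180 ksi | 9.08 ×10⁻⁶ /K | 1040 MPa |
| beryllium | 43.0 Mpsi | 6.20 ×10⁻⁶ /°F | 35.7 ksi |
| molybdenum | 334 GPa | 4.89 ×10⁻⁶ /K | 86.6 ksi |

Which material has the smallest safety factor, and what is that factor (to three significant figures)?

With everything in SI (GPa, ×10⁻⁶/K, MPa):
  stainless steel: E = 197.9, α = 15.7, σ_y = 362.0 → σ = 348 MPa, n = 1.04
  titanium alloy: E = 111.6, α = 9.08, σ_y = 1040 → σ = 113 MPa, n = 9.17
  beryllium: E = 296.5, α = 11.2, σ_y = 246.1 → σ = 371 MPa, n = 0.664
  molybdenum: E = 334.0, α = 4.89, σ_y = 597.1 → σ = 183 MPa, n = 3.26
Smallest n: beryllium with n = 0.664.

beryllium, n = 0.664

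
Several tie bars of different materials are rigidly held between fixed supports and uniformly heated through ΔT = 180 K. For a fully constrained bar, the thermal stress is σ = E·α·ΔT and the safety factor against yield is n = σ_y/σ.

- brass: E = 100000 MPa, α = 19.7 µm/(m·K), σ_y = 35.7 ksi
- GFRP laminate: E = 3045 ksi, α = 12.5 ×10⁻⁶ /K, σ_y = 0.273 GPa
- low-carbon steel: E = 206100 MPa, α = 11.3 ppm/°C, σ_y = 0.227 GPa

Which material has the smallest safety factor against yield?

low-carbon steel

Per material, after unit conversion:
  brass: E = 100.0, α = 19.7, σ_y = 246.1 → σ = 355 MPa, n = 0.694
  GFRP laminate: E = 20.99, α = 12.5, σ_y = 273.0 → σ = 47.2 MPa, n = 5.78
  low-carbon steel: E = 206.1, α = 11.3, σ_y = 227.0 → σ = 419 MPa, n = 0.541
Smallest n: low-carbon steel with n = 0.541.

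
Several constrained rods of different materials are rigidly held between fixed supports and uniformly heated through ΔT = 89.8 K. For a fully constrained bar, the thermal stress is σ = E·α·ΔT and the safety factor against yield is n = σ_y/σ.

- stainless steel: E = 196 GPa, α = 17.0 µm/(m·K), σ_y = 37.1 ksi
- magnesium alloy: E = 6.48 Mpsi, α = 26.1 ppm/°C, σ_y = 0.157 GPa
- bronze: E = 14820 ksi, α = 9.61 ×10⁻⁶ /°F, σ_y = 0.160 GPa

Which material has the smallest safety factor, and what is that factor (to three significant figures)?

In consistent units (E in GPa, α in ×10⁻⁶/K, σ_y in MPa):
  stainless steel: E = 196.0, α = 17.0, σ_y = 255.8 → σ = 299 MPa, n = 0.855
  magnesium alloy: E = 44.68, α = 26.1, σ_y = 157.0 → σ = 105 MPa, n = 1.50
  bronze: E = 102.2, α = 17.3, σ_y = 160.0 → σ = 159 MPa, n = 1.01
Stainless steel has the lowest safety factor, n = 0.855.

stainless steel, n = 0.855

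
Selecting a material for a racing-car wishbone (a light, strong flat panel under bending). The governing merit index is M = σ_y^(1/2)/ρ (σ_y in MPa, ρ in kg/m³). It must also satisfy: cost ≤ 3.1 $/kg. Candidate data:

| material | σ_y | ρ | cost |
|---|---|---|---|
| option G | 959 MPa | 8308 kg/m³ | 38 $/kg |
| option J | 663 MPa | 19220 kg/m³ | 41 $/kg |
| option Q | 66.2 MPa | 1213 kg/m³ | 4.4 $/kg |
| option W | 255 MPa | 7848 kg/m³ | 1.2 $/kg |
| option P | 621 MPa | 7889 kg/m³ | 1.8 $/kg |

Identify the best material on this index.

Screen on constraints: cost ≤ 3.1 $/kg. Survivors: option W, option P.
Computing M directly (units already consistent):
  option P: M = 3.16×10⁻³
  option W: M = 2.03×10⁻³
Highest index: option P.

option P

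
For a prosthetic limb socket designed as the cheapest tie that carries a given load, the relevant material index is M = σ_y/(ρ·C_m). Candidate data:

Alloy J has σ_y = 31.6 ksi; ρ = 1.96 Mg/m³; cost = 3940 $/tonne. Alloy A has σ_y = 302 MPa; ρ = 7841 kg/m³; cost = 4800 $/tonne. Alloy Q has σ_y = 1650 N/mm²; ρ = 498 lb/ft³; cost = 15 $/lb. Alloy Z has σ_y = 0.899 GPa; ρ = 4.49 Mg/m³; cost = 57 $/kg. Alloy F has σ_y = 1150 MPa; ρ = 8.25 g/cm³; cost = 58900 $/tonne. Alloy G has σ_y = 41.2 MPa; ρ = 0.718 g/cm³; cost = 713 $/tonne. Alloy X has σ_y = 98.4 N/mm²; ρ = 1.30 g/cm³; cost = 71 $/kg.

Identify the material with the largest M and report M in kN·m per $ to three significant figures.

alloy G, M = 80.5 kN·m per $

Convert each candidate to consistent units, then evaluate M:
  alloy J: σ_y = 217.9 MPa, ρ = 1960 kg/m³, cost = 3.940 $/kg
  alloy A: σ_y = 302.0 MPa, ρ = 7841 kg/m³, cost = 4.800 $/kg
  alloy Q: σ_y = 1650 MPa, ρ = 7977 kg/m³, cost = 33.07 $/kg
  alloy Z: σ_y = 899.0 MPa, ρ = 4490 kg/m³, cost = 57.00 $/kg
  alloy F: σ_y = 1150 MPa, ρ = 8250 kg/m³, cost = 58.90 $/kg
  alloy G: σ_y = 41.20 MPa, ρ = 718.0 kg/m³, cost = 0.7130 $/kg
  alloy X: σ_y = 98.40 MPa, ρ = 1300 kg/m³, cost = 71.00 $/kg
  alloy G: M = 80.5 kN·m per $
  alloy J: M = 28.2 kN·m per $
  alloy A: M = 8.02 kN·m per $
  alloy Q: M = 6.25 kN·m per $
  alloy Z: M = 3.51 kN·m per $
  alloy F: M = 2.37 kN·m per $
  alloy X: M = 1.07 kN·m per $
The maximum is for alloy G.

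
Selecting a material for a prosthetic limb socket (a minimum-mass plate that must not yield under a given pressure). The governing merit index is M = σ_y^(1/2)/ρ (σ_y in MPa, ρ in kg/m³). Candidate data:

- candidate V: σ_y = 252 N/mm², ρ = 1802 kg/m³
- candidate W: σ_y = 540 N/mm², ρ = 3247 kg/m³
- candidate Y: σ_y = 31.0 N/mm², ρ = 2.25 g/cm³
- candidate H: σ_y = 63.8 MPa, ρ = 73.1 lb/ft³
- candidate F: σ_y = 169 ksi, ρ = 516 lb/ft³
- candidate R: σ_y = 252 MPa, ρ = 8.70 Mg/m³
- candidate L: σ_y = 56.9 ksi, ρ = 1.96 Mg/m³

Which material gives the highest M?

candidate L

In SI units:
  candidate V: σ_y = 252.0 MPa, ρ = 1802 kg/m³
  candidate W: σ_y = 540.0 MPa, ρ = 3247 kg/m³
  candidate Y: σ_y = 31.00 MPa, ρ = 2250 kg/m³
  candidate H: σ_y = 63.80 MPa, ρ = 1171 kg/m³
  candidate F: σ_y = 1165 MPa, ρ = 8266 kg/m³
  candidate R: σ_y = 252.0 MPa, ρ = 8700 kg/m³
  candidate L: σ_y = 392.3 MPa, ρ = 1960 kg/m³
  candidate L: M = 10.1×10⁻³
  candidate V: M = 8.81×10⁻³
  candidate W: M = 7.16×10⁻³
  candidate H: M = 6.82×10⁻³
  candidate F: M = 4.13×10⁻³
  candidate Y: M = 2.47×10⁻³
  candidate R: M = 1.82×10⁻³
Highest index: candidate L.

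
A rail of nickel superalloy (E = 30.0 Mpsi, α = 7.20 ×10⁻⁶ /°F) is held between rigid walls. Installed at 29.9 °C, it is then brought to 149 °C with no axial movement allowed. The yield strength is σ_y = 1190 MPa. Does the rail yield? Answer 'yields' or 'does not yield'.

E = 30.0 Mpsi = 206.8 GPa.
α = 7.20×10⁻⁶/°F × 9/5 = 13.0×10⁻⁶/K.
ΔT = 119.1 K. Constrained thermal stress σ = E·α·ΔT = 206.8×10³ MPa × 13.0×10⁻⁶ × 119.1 = 319 MPa (compressive).
Compare to σ_y = 1190 MPa: σ < σ_y, so it does not yield.

does not yield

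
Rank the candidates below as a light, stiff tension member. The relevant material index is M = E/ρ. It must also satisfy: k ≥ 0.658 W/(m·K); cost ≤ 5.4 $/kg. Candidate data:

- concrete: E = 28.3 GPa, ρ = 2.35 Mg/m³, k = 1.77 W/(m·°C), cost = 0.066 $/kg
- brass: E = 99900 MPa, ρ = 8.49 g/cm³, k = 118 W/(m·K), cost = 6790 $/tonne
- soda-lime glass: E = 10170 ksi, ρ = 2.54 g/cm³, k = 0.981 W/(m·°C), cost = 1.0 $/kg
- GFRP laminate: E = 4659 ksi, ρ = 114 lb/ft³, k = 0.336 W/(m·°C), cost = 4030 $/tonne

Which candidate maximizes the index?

Screen on constraints: k ≥ 0.658 W/(m·K); cost ≤ 5.4 $/kg. Survivors: concrete, soda-lime glass.
After converting to SI:
  concrete: E = 28.30 GPa, ρ = 2350 kg/m³
  soda-lime glass: E = 70.12 GPa, ρ = 2540 kg/m³
  soda-lime glass: M = 27.6 MN·m/kg
  concrete: M = 12.0 MN·m/kg
Soda-lime glass ranks first.

soda-lime glass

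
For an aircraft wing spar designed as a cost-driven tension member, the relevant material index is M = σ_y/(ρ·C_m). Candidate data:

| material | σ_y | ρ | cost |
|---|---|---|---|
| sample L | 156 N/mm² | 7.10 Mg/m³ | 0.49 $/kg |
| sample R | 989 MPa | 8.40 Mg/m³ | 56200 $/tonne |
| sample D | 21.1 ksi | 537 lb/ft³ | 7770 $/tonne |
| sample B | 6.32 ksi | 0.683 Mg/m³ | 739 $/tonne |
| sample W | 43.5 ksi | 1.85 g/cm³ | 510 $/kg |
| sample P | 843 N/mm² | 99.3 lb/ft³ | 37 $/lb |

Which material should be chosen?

After converting to SI:
  sample L: σ_y = 156.0 MPa, ρ = 7100 kg/m³, cost = 0.4900 $/kg
  sample R: σ_y = 989.0 MPa, ρ = 8400 kg/m³, cost = 56.20 $/kg
  sample D: σ_y = 145.5 MPa, ρ = 8602 kg/m³, cost = 7.770 $/kg
  sample B: σ_y = 43.57 MPa, ρ = 683.0 kg/m³, cost = 0.7390 $/kg
  sample W: σ_y = 299.9 MPa, ρ = 1850 kg/m³, cost = 510.0 $/kg
  sample P: σ_y = 843.0 MPa, ρ = 1591 kg/m³, cost = 81.57 $/kg
  sample B: M = 86.3 kN·m per $
  sample L: M = 44.8 kN·m per $
  sample P: M = 6.50 kN·m per $
  sample D: M = 2.18 kN·m per $
  sample R: M = 2.09 kN·m per $
  sample W: M = 0.318 kN·m per $
Sample B ranks first.

sample B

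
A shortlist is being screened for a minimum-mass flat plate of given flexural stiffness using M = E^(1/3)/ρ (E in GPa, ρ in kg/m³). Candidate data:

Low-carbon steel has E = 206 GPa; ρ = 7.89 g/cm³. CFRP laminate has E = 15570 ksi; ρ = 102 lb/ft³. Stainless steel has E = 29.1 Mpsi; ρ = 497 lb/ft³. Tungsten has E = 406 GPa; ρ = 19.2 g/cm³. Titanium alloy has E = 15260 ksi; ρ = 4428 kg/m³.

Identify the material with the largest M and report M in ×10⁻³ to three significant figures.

CFRP laminate, M = 2.91×10⁻³

Normalizing units and computing the index:
  low-carbon steel: E = 206.0 GPa, ρ = 7890 kg/m³
  CFRP laminate: E = 107.4 GPa, ρ = 1634 kg/m³
  stainless steel: E = 200.6 GPa, ρ = 7961 kg/m³
  tungsten: E = 406.0 GPa, ρ = 19200 kg/m³
  titanium alloy: E = 105.2 GPa, ρ = 4428 kg/m³
  CFRP laminate: M = 2.91×10⁻³
  titanium alloy: M = 1.07×10⁻³
  low-carbon steel: M = 0.749×10⁻³
  stainless steel: M = 0.735×10⁻³
  tungsten: M = 0.386×10⁻³
Highest index: CFRP laminate.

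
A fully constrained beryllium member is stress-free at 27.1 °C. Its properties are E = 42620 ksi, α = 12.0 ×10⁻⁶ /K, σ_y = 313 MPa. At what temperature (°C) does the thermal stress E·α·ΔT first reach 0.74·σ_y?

E = 42620 ksi = 293.9 GPa.
E·α·ΔT = 231.6 MPa ⇒ ΔT = 231.6 / (293.9×10³ × 12.0×10⁻⁶) = 65.68 K.
T = 27.1 + 65.68 = 92.78 °C.

92.8 °C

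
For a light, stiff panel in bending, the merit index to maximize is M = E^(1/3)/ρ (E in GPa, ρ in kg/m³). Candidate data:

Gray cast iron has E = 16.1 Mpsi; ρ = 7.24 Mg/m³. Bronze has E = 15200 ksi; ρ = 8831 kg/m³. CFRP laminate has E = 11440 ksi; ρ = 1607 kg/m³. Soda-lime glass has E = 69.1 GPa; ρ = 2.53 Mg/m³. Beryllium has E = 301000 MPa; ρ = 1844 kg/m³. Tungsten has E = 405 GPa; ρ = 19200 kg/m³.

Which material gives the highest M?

beryllium

After converting to SI:
  gray cast iron: E = 111.0 GPa, ρ = 7240 kg/m³
  bronze: E = 104.8 GPa, ρ = 8831 kg/m³
  CFRP laminate: E = 78.88 GPa, ρ = 1607 kg/m³
  soda-lime glass: E = 69.10 GPa, ρ = 2530 kg/m³
  beryllium: E = 301.0 GPa, ρ = 1844 kg/m³
  tungsten: E = 405.0 GPa, ρ = 19200 kg/m³
  beryllium: M = 3.63×10⁻³
  CFRP laminate: M = 2.67×10⁻³
  soda-lime glass: M = 1.62×10⁻³
  gray cast iron: M = 0.664×10⁻³
  bronze: M = 0.534×10⁻³
  tungsten: M = 0.385×10⁻³
Beryllium has the largest M.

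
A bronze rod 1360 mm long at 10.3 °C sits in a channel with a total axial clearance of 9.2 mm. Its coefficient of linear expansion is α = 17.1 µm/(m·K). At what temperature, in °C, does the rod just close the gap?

406 °C

α·L₀·ΔT = 9.2 mm ⇒ ΔT = 9.2 / (17.1×10⁻⁶ × 1360.0) = 395.6 K.
T = 10.3 + 395.6 = 405.9 °C.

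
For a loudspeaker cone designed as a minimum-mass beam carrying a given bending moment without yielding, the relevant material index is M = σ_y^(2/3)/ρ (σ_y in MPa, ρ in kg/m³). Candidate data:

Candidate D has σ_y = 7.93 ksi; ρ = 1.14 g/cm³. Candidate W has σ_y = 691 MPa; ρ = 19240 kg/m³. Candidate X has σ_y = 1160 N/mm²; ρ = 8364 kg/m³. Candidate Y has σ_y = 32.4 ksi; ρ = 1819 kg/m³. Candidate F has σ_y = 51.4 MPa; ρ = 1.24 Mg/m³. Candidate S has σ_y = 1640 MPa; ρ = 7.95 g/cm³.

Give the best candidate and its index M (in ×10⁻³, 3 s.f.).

Convert each candidate to consistent units, then evaluate M:
  candidate D: σ_y = 54.68 MPa, ρ = 1140 kg/m³
  candidate W: σ_y = 691.0 MPa, ρ = 19240 kg/m³
  candidate X: σ_y = 1160 MPa, ρ = 8364 kg/m³
  candidate Y: σ_y = 223.4 MPa, ρ = 1819 kg/m³
  candidate F: σ_y = 51.40 MPa, ρ = 1240 kg/m³
  candidate S: σ_y = 1640 MPa, ρ = 7950 kg/m³
  candidate Y: M = 20.2×10⁻³
  candidate S: M = 17.5×10⁻³
  candidate X: M = 13.2×10⁻³
  candidate D: M = 12.6×10⁻³
  candidate F: M = 11.1×10⁻³
  candidate W: M = 4.06×10⁻³
Candidate Y has the largest M.

candidate Y, M = 20.2×10⁻³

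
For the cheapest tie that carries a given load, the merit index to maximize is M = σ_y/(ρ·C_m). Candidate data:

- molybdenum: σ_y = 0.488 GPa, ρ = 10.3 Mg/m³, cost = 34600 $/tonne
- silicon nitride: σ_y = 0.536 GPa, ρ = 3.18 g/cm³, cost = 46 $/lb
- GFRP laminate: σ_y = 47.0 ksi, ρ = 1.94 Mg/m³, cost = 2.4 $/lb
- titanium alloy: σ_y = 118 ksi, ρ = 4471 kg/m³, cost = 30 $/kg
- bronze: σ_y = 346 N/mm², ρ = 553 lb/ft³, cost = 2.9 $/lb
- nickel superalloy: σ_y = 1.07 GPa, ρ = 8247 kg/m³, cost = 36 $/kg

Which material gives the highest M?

Convert each candidate to consistent units, then evaluate M:
  molybdenum: σ_y = 488.0 MPa, ρ = 10300 kg/m³, cost = 34.60 $/kg
  silicon nitride: σ_y = 536.0 MPa, ρ = 3180 kg/m³, cost = 101.4 $/kg
  GFRP laminate: σ_y = 324.1 MPa, ρ = 1940 kg/m³, cost = 5.291 $/kg
  titanium alloy: σ_y = 813.6 MPa, ρ = 4471 kg/m³, cost = 30.00 $/kg
  bronze: σ_y = 346.0 MPa, ρ = 8858 kg/m³, cost = 6.393 $/kg
  nickel superalloy: σ_y = 1070 MPa, ρ = 8247 kg/m³, cost = 36.00 $/kg
  GFRP laminate: M = 31.6 kN·m per $
  bronze: M = 6.11 kN·m per $
  titanium alloy: M = 6.07 kN·m per $
  nickel superalloy: M = 3.60 kN·m per $
  silicon nitride: M = 1.66 kN·m per $
  molybdenum: M = 1.37 kN·m per $
Highest index: GFRP laminate.

GFRP laminate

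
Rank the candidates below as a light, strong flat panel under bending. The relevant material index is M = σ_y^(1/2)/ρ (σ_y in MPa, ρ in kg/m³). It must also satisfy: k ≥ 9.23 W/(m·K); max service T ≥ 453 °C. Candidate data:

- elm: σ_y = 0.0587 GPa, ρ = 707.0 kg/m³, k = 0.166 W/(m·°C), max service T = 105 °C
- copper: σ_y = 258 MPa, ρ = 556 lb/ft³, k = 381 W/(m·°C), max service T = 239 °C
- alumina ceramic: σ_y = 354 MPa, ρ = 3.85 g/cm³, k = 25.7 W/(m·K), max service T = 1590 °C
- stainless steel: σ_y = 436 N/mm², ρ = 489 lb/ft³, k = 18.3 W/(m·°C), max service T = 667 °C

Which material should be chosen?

alumina ceramic

Screen on constraints: k ≥ 9.23 W/(m·K); max service T ≥ 453 °C. Survivors: alumina ceramic, stainless steel.
Normalizing units and computing the index:
  alumina ceramic: σ_y = 354.0 MPa, ρ = 3850 kg/m³
  stainless steel: σ_y = 436.0 MPa, ρ = 7833 kg/m³
  alumina ceramic: M = 4.89×10⁻³
  stainless steel: M = 2.67×10⁻³
Alumina ceramic has the largest M.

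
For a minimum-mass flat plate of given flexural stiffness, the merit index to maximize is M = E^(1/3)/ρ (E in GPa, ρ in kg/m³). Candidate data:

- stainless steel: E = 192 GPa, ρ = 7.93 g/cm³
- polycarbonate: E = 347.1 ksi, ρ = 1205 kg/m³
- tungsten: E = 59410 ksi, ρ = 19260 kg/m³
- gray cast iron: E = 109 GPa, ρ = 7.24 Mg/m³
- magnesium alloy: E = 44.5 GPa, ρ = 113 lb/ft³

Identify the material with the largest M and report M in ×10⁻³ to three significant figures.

magnesium alloy, M = 1.96×10⁻³

Convert each candidate to consistent units, then evaluate M:
  stainless steel: E = 192.0 GPa, ρ = 7930 kg/m³
  polycarbonate: E = 2.393 GPa, ρ = 1205 kg/m³
  tungsten: E = 409.6 GPa, ρ = 19260 kg/m³
  gray cast iron: E = 109.0 GPa, ρ = 7240 kg/m³
  magnesium alloy: E = 44.50 GPa, ρ = 1810 kg/m³
  magnesium alloy: M = 1.96×10⁻³
  polycarbonate: M = 1.11×10⁻³
  stainless steel: M = 0.727×10⁻³
  gray cast iron: M = 0.660×10⁻³
  tungsten: M = 0.386×10⁻³
Highest index: magnesium alloy.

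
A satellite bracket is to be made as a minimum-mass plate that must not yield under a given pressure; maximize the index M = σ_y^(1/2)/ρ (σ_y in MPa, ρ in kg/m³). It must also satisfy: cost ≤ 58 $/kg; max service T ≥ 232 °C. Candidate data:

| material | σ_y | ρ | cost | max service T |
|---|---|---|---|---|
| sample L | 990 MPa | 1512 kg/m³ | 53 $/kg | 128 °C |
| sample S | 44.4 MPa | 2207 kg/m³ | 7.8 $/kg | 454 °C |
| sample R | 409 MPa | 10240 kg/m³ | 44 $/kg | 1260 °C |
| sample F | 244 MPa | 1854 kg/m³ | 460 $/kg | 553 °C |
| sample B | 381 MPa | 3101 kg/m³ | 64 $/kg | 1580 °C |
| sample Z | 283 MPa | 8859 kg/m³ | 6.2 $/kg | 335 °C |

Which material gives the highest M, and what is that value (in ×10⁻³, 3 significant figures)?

sample S, M = 3.02×10⁻³

Screen on constraints: cost ≤ 58 $/kg; max service T ≥ 232 °C. Survivors: sample S, sample R, sample Z.
Per-candidate index values:
  sample S: M = 3.02×10⁻³
  sample R: M = 1.97×10⁻³
  sample Z: M = 1.90×10⁻³
Sample S has the largest M.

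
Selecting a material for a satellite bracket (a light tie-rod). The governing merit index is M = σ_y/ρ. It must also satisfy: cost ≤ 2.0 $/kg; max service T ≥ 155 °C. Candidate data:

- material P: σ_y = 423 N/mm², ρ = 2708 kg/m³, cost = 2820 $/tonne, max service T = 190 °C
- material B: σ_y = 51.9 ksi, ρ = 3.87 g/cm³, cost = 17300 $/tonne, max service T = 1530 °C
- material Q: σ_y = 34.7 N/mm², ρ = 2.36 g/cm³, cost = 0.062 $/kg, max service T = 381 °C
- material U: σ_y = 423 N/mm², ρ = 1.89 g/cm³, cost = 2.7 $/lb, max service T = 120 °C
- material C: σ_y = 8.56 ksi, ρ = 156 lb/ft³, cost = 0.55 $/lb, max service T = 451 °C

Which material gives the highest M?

Screen on constraints: cost ≤ 2.0 $/kg; max service T ≥ 155 °C. Survivors: material Q, material C.
Putting every candidate on a common basis:
  material Q: σ_y = 34.70 MPa, ρ = 2360 kg/m³
  material C: σ_y = 59.02 MPa, ρ = 2499 kg/m³
  material C: M = 23.6 kN·m/kg
  material Q: M = 14.7 kN·m/kg
The maximum is for material C.

material C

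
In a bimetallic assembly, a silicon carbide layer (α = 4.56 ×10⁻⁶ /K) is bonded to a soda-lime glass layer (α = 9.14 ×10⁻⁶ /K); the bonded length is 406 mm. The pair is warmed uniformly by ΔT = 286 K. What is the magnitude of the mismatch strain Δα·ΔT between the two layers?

1.31×10⁻³

Δα = |4.56 − 9.14|×10⁻⁶/K = 4.58×10⁻⁶/K.
Mismatch strain = Δα·ΔT = 4.58×10⁻⁶ × 286.0 = 1.31×10⁻³.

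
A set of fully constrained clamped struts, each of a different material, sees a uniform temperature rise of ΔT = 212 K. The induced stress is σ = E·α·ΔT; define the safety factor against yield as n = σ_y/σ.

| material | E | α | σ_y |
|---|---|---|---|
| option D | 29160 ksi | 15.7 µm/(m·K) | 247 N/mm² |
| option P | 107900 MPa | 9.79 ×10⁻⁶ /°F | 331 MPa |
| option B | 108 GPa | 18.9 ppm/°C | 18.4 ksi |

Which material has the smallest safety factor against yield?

In consistent units (E in GPa, α in ×10⁻⁶/K, σ_y in MPa):
  option D: E = 201.1, α = 15.7, σ_y = 247.0 → σ = 669 MPa, n = 0.369
  option P: E = 107.9, α = 17.6, σ_y = 331.0 → σ = 403 MPa, n = 0.821
  option B: E = 108.0, α = 18.9, σ_y = 126.9 → σ = 433 MPa, n = 0.293
Smallest n: option B with n = 0.293.

option B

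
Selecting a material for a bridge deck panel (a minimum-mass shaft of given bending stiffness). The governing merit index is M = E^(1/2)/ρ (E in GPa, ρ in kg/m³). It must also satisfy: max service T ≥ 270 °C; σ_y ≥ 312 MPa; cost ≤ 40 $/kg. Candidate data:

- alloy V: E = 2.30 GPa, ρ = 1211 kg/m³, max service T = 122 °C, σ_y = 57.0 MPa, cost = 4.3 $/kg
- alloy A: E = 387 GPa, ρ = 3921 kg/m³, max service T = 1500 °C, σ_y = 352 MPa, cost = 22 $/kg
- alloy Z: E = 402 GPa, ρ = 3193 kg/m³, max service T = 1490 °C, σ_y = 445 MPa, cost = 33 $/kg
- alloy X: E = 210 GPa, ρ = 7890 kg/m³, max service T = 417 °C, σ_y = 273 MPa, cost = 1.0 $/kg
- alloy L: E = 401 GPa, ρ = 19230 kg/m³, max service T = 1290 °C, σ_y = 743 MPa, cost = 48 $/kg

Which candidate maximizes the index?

Screen on constraints: max service T ≥ 270 °C; σ_y ≥ 312 MPa; cost ≤ 40 $/kg. Survivors: alloy A, alloy Z.
Computing M directly (units already consistent):
  alloy Z: M = 6.28×10⁻³
  alloy A: M = 5.02×10⁻³
Alloy Z ranks first.

alloy Z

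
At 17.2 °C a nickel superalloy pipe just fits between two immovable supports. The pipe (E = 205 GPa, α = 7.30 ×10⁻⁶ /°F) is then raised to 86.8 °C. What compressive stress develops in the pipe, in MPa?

187 MPa

α = 7.30×10⁻⁶/°F × 9/5 = 13.1×10⁻⁶/K.
ΔT = 69.60 K. Constrained thermal stress σ = E·α·ΔT = 205.0×10³ MPa × 13.1×10⁻⁶ × 69.60 = 187 MPa (compressive).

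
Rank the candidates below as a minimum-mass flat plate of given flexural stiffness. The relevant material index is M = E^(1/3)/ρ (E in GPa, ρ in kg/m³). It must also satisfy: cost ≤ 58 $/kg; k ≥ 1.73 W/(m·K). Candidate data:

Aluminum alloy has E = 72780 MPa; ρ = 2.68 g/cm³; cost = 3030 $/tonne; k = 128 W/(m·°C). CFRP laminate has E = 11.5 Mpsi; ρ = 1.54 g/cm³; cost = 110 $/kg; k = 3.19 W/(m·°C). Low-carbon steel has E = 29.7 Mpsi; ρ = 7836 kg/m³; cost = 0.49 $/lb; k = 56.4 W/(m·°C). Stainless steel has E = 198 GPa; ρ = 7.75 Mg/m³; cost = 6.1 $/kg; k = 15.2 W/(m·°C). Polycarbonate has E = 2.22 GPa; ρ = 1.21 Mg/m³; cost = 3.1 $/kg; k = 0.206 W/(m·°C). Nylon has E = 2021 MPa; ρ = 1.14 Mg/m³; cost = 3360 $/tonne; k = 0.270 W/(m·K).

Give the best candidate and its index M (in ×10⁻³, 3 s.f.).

aluminum alloy, M = 1.56×10⁻³

Screen on constraints: cost ≤ 58 $/kg; k ≥ 1.73 W/(m·K). Survivors: aluminum alloy, low-carbon steel, stainless steel.
Convert each candidate to consistent units, then evaluate M:
  aluminum alloy: E = 72.78 GPa, ρ = 2680 kg/m³
  low-carbon steel: E = 204.8 GPa, ρ = 7836 kg/m³
  stainless steel: E = 198.0 GPa, ρ = 7750 kg/m³
  aluminum alloy: M = 1.56×10⁻³
  low-carbon steel: M = 0.752×10⁻³
  stainless steel: M = 0.752×10⁻³
Aluminum alloy has the largest M.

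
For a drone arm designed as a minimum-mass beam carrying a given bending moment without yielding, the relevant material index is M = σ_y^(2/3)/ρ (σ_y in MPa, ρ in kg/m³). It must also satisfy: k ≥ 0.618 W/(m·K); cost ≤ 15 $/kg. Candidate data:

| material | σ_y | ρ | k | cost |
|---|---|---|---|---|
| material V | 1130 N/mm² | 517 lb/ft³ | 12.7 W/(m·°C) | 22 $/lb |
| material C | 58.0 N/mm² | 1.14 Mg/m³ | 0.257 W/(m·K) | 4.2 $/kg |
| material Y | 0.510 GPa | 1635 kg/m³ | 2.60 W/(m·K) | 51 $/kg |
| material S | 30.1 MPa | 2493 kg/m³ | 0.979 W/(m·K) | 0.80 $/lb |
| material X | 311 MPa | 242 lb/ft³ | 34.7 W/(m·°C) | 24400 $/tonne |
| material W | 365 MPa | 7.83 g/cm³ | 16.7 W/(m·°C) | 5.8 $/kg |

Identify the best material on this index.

material W

Screen on constraints: k ≥ 0.618 W/(m·K); cost ≤ 15 $/kg. Survivors: material S, material W.
Normalizing units and computing the index:
  material S: σ_y = 30.10 MPa, ρ = 2493 kg/m³
  material W: σ_y = 365.0 MPa, ρ = 7830 kg/m³
  material W: M = 6.52×10⁻³
  material S: M = 3.88×10⁻³
Material W has the largest M.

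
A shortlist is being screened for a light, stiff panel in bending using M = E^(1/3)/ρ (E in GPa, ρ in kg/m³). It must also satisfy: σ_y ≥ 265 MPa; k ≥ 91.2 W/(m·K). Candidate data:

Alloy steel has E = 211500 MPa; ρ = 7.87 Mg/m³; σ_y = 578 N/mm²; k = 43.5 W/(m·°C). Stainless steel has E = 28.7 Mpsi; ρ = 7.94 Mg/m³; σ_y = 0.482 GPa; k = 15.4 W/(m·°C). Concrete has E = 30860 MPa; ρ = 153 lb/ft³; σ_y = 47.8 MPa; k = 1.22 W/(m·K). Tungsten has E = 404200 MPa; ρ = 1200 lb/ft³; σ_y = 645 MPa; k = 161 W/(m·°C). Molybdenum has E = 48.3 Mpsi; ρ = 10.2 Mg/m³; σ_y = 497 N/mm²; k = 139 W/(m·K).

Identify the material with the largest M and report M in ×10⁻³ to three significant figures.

molybdenum, M = 0.680×10⁻³

Screen on constraints: σ_y ≥ 265 MPa; k ≥ 91.2 W/(m·K). Survivors: tungsten, molybdenum.
In SI units:
  tungsten: E = 404.2 GPa, ρ = 19220 kg/m³
  molybdenum: E = 333.0 GPa, ρ = 10200 kg/m³
  molybdenum: M = 0.680×10⁻³
  tungsten: M = 0.385×10⁻³
Highest index: molybdenum.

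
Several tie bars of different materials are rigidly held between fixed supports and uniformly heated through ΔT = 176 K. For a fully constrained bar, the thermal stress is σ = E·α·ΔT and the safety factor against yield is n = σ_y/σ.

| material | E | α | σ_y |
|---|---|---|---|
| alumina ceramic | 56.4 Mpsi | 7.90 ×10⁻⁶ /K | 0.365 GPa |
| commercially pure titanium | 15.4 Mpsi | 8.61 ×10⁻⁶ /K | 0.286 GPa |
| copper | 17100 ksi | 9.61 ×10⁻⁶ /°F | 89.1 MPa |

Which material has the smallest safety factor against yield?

In consistent units (E in GPa, α in ×10⁻⁶/K, σ_y in MPa):
  alumina ceramic: E = 388.9, α = 7.90, σ_y = 365.0 → σ = 541 MPa, n = 0.675
  commercially pure titanium: E = 106.2, α = 8.61, σ_y = 286.0 → σ = 161 MPa, n = 1.78
  copper: E = 117.9, α = 17.3, σ_y = 89.10 → σ = 359 MPa, n = 0.248
Smallest n: copper with n = 0.248.

copper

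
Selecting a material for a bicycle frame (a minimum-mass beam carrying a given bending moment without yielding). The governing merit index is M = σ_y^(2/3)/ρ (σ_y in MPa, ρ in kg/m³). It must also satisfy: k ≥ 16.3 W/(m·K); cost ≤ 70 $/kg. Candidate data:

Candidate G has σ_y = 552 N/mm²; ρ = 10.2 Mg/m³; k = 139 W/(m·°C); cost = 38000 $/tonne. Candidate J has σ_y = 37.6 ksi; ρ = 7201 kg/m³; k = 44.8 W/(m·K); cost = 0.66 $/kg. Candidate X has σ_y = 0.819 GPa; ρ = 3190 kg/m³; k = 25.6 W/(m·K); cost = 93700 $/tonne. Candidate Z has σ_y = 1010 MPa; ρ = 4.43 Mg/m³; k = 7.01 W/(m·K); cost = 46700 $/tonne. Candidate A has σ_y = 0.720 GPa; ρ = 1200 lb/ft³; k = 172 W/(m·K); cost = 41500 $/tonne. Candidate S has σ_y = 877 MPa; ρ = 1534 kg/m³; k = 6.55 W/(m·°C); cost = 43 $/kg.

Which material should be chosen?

Screen on constraints: k ≥ 16.3 W/(m·K); cost ≤ 70 $/kg. Survivors: candidate G, candidate J, candidate A.
In SI units:
  candidate G: σ_y = 552.0 MPa, ρ = 10200 kg/m³
  candidate J: σ_y = 259.2 MPa, ρ = 7201 kg/m³
  candidate A: σ_y = 720.0 MPa, ρ = 19220 kg/m³
  candidate G: M = 6.60×10⁻³
  candidate J: M = 5.65×10⁻³
  candidate A: M = 4.18×10⁻³
Candidate G ranks first.

candidate G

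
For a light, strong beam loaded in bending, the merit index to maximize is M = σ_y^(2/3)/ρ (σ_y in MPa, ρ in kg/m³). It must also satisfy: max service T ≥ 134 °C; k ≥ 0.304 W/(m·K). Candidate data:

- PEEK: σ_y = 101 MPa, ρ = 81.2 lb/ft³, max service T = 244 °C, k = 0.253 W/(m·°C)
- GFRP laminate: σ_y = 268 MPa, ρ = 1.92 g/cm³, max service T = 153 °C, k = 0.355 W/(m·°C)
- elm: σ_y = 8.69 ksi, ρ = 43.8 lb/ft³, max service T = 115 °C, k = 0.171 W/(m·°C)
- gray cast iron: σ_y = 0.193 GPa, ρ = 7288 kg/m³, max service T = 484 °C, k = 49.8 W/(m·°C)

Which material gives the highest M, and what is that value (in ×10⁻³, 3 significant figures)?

GFRP laminate, M = 21.6×10⁻³

Screen on constraints: max service T ≥ 134 °C; k ≥ 0.304 W/(m·K). Survivors: GFRP laminate, gray cast iron.
Convert each candidate to consistent units, then evaluate M:
  GFRP laminate: σ_y = 268.0 MPa, ρ = 1920 kg/m³
  gray cast iron: σ_y = 193.0 MPa, ρ = 7288 kg/m³
  GFRP laminate: M = 21.6×10⁻³
  gray cast iron: M = 4.58×10⁻³
The maximum is for GFRP laminate.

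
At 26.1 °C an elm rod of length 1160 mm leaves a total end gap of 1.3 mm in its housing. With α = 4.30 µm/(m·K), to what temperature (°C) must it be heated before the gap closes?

287 °C

α·L₀·ΔT = 1.3 mm ⇒ ΔT = 1.3 / (4.30×10⁻⁶ × 1160.0) = 260.6 K.
T = 26.1 + 260.6 = 286.7 °C.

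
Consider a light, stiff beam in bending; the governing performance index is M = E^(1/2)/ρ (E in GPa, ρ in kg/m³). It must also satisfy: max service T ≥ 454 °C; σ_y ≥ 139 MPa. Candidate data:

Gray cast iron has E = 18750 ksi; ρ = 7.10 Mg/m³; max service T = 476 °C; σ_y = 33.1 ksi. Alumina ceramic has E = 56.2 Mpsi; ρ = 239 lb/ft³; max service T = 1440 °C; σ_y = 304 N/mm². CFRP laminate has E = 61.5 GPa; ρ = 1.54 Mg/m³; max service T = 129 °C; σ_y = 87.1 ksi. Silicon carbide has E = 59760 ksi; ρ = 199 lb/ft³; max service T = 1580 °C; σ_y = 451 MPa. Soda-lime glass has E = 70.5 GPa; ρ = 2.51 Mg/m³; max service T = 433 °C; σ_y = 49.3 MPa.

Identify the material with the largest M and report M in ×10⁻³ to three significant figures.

Screen on constraints: max service T ≥ 454 °C; σ_y ≥ 139 MPa. Survivors: gray cast iron, alumina ceramic, silicon carbide.
Normalizing units and computing the index:
  gray cast iron: E = 129.3 GPa, ρ = 7100 kg/m³
  alumina ceramic: E = 387.5 GPa, ρ = 3828 kg/m³
  silicon carbide: E = 412.0 GPa, ρ = 3188 kg/m³
  silicon carbide: M = 6.37×10⁻³
  alumina ceramic: M = 5.14×10⁻³
  gray cast iron: M = 1.60×10⁻³
The maximum is for silicon carbide.

silicon carbide, M = 6.37×10⁻³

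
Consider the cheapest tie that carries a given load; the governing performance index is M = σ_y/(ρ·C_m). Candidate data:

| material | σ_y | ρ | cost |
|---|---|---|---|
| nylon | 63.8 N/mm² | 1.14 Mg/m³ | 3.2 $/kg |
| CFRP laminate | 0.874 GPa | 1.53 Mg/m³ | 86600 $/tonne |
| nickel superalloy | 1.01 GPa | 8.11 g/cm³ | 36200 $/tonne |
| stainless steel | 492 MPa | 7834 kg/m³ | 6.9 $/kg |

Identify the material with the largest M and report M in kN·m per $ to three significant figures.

After converting to SI:
  nylon: σ_y = 63.80 MPa, ρ = 1140 kg/m³, cost = 3.200 $/kg
  CFRP laminate: σ_y = 874.0 MPa, ρ = 1530 kg/m³, cost = 86.60 $/kg
  nickel superalloy: σ_y = 1010 MPa, ρ = 8110 kg/m³, cost = 36.20 $/kg
  stainless steel: σ_y = 492.0 MPa, ρ = 7834 kg/m³, cost = 6.900 $/kg
  nylon: M = 17.5 kN·m per $
  stainless steel: M = 9.10 kN·m per $
  CFRP laminate: M = 6.60 kN·m per $
  nickel superalloy: M = 3.44 kN·m per $
The maximum is for nylon.

nylon, M = 17.5 kN·m per $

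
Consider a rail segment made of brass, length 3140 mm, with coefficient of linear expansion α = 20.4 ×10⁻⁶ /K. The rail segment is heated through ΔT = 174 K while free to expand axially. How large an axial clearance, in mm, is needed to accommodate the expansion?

ΔL = α·L₀·ΔT = 20.4×10⁻⁶ × 3140 mm × 174.0 K = 11.1 mm.

11.1 mm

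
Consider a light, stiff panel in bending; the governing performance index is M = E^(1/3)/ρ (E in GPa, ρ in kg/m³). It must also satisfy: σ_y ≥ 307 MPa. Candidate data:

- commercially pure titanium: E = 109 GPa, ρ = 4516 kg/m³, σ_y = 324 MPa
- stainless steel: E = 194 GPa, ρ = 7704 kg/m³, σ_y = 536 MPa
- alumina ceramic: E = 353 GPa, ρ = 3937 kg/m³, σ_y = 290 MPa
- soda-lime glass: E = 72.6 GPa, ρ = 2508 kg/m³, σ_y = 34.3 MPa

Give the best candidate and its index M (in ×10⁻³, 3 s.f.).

commercially pure titanium, M = 1.06×10⁻³

Screen on constraints: σ_y ≥ 307 MPa. Survivors: commercially pure titanium, stainless steel.
Per-candidate index values:
  commercially pure titanium: M = 1.06×10⁻³
  stainless steel: M = 0.751×10⁻³
Commercially pure titanium has the largest M.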